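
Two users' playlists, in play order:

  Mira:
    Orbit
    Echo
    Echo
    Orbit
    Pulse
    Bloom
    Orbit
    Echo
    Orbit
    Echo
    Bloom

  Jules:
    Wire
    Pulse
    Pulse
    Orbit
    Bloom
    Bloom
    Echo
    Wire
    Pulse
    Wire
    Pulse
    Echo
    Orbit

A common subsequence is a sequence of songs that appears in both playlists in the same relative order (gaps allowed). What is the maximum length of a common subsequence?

5

Match Orbit at Mira[1]=Jules[4] → Echo at Mira[2]=Jules[7] → Pulse at Mira[5]=Jules[11] → Echo at Mira[8]=Jules[12] → Orbit at Mira[9]=Jules[13] — 5 songs in the same relative order in both. The LCS DP gives dp[11][13] = 5, so this is optimal.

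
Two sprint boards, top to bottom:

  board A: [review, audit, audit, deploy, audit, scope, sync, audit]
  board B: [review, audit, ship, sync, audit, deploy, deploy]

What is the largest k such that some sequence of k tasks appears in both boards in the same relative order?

Pick review (board A #1, board B #1) → audit (board A #2, board B #2) → audit (board A #3, board B #5) → deploy (board A #4, board B #7); all 4 tasks appear in both, in order. dp[8][7] = 4 confirms this is the maximum.

4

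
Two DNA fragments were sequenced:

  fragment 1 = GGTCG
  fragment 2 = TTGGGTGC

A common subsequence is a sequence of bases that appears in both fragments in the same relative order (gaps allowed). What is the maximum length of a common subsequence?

4

One common subsequence of length 4: G (fragment 1 #1, fragment 2 #4) → G (fragment 1 #2, fragment 2 #5) → T (fragment 1 #3, fragment 2 #6) → C (fragment 1 #4, fragment 2 #8). Since dp[5][8] = 4, nothing longer is possible.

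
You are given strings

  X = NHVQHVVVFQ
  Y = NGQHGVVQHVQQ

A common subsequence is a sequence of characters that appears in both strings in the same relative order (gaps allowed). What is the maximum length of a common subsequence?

7

Match N at X[1]=Y[1], H at X[2]=Y[4], V at X[3]=Y[7], Q at X[4]=Y[8], H at X[5]=Y[9], V at X[6]=Y[10], Q at X[10]=Y[12] — 7 characters in the same relative order in both. The LCS DP gives dp[10][12] = 7, so this is optimal.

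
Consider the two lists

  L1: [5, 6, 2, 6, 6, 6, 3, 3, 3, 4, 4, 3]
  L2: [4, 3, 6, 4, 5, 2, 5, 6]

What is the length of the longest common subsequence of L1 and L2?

3

Let dp[i][j] be the LCS length of the first i values of L1 and the first j values of L2. dp[i][j] = dp[i-1][j-1]+1 when the i-th and j-th values match, else max(dp[i-1][j], dp[i][j-1]).
    ·  4  3  6  4  5  2  5  6
 ·  0  0  0  0  0  0  0  0  0
 5  0  0  0  0  0  1  1  1  1
 6  0  0  0  1  1  1  1  1  2
 2  0  0  0  1  1  1  2  2  2
 6  0  0  0  1  1  1  2  2  3
 6  0  0  0  1  1  1  2  2  3
 6  0  0  0  1  1  1  2  2  3
 3  0  0  1  1  1  1  2  2  3
 3  0  0  1  1  1  1  2  2  3
 3  0  0  1  1  1  1  2  2  3
 4  0  1  1  1  2  2  2  2  3
 4  0  1  1  1  2  2  2  2  3
 3  0  1  2  2  2  2  2  2  3
dp[12][8] = 3. One LCS (by backtracking along matches): 5, 2, 6.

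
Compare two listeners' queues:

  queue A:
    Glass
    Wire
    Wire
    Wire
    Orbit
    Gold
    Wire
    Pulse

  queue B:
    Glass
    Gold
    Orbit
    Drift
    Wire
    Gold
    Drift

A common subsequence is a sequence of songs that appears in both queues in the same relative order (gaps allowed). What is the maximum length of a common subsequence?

Taking Glass [1,1], Wire [4,5], Gold [6,6] gives a common subsequence of length 3. The LCS DP gives dp[8][7] = 3, so this is optimal.

3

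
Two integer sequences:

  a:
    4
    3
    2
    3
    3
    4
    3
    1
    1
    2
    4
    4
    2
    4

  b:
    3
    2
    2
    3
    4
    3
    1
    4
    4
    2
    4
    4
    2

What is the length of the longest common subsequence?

10

Match 3 at a[2]=b[1]; then 2 at a[3]=b[3]; then 3 at a[5]=b[4]; then 4 at a[6]=b[5]; then 3 at a[7]=b[6]; then 1 at a[8]=b[7]; then 2 at a[10]=b[10]; then 4 at a[11]=b[11]; then 4 at a[12]=b[12]; then 2 at a[13]=b[13] — 10 values in the same relative order in both. dp[14][13] = 10 confirms this is the maximum.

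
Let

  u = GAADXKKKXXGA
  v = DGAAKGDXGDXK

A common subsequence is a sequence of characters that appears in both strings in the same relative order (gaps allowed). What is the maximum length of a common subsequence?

Pick G (u #1, v #2), then A (u #2, v #3), then A (u #3, v #4), then D (u #4, v #10), then X (u #5, v #11), then K (u #8, v #12); all 6 characters appear in both, in order. dp[12][12] = 6 confirms this is the maximum.

6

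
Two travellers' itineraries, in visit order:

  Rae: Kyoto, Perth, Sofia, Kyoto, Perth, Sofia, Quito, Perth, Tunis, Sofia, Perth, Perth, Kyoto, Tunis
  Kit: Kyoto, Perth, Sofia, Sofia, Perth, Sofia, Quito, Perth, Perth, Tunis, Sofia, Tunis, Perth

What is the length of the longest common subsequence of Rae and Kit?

10

One common subsequence of length 10: Kyoto [1,1], Perth [2,2], Sofia [3,4], Perth [5,5], Sofia [6,6], Quito [7,7], Perth [8,9], Tunis [9,10], Sofia [10,11], Perth [12,13], and the DP table's final entry dp[14][13] is also 10, so no common subsequence is longer.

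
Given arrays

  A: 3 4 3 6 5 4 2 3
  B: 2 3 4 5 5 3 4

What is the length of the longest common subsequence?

Let dp[i][j] be the LCS length of the first i values of A and the first j values of B. dp[i][j] = dp[i-1][j-1]+1 when the i-th and j-th values match, else max(dp[i-1][j], dp[i][j-1]).
    ·  2  3  4  5  5  3  4
 ·  0  0  0  0  0  0  0  0
 3  0  0  1  1  1  1  1  1
 4  0  0  1  2  2  2  2  2
 3  0  0  1  2  2  2  3  3
 6  0  0  1  2  2  2  3  3
 5  0  0  1  2  3  3  3  3
 4  0  0  1  2  3  3  3  4
 2  0  1  1  2  3  3  3  4
 3  0  1  2  2  3  3  4  4
dp[8][7] = 4. One LCS (by backtracking along matches): 3, 4, 3, 4.

4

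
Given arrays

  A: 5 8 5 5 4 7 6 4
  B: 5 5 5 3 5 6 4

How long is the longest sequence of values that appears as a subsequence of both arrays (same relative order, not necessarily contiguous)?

5

Let dp[i][j] be the LCS length of the first i values of A and the first j values of B. dp[i][j] = dp[i-1][j-1]+1 when the i-th and j-th values match, else max(dp[i-1][j], dp[i][j-1]).
    ·  5  5  5  3  5  6  4
 ·  0  0  0  0  0  0  0  0
 5  0  1  1  1  1  1  1  1
 8  0  1  1  1  1  1  1  1
 5  0  1  2  2  2  2  2  2
 5  0  1  2  3  3  3  3  3
 4  0  1  2  3  3  3  3  4
 7  0  1  2  3  3  3  3  4
 6  0  1  2  3  3  3  4  4
 4  0  1  2  3  3  3  4  5
dp[8][7] = 5. One LCS (by backtracking along matches): 5, 5, 5, 6, 4.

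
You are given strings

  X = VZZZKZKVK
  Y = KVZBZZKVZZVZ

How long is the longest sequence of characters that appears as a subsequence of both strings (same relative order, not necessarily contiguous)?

7

Taking V at X[1]=Y[2], Z at X[2]=Y[3], Z at X[3]=Y[5], Z at X[4]=Y[6], K at X[5]=Y[7], Z at X[6]=Y[10], V at X[8]=Y[11] gives a common subsequence of length 7. The LCS DP gives dp[9][12] = 7, so this is optimal.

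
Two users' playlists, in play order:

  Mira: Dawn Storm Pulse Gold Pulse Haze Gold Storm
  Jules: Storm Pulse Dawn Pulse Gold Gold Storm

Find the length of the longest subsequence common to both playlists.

Match Dawn (Mira #1, Jules #3), Pulse (Mira #3, Jules #4), Gold (Mira #4, Jules #5), Gold (Mira #7, Jules #6), Storm (Mira #8, Jules #7) — 5 songs in the same relative order in both, and the DP table's final entry dp[8][7] is also 5, so no common subsequence is longer.

5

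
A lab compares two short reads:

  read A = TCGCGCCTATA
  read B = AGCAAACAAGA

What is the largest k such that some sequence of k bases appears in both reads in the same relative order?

Let dp[i][j] be the LCS length of the first i bases of read A and the first j bases of read B. dp[i][j] = dp[i-1][j-1]+1 when the i-th and j-th bases match, else max(dp[i-1][j], dp[i][j-1]).
    ·  A  G  C  A  A  A  C  A  A  G  A
 ·  0  0  0  0  0  0  0  0  0  0  0  0
 T  0  0  0  0  0  0  0  0  0  0  0  0
 C  0  0  0  1  1  1  1  1  1  1  1  1
 G  0  0  1  1  1  1  1  1  1  1  2  2
 C  0  0  1  2  2  2  2  2  2  2  2  2
 G  0  0  1  2  2  2  2  2  2  2  3  3
 C  0  0  1  2  2  2  2  3  3  3  3  3
 C  0  0  1  2  2  2  2  3  3  3  3  3
 T  0  0  1  2  2  2  2  3  3  3  3  3
 A  0  1  1  2  3  3  3  3  4  4  4  4
 T  0  1  1  2  3  3  3  3  4  4  4  4
 A  0  1  1  2  3  4  4  4  4  5  5  5
dp[11][11] = 5. One LCS (by backtracking along matches): GCCAA.

5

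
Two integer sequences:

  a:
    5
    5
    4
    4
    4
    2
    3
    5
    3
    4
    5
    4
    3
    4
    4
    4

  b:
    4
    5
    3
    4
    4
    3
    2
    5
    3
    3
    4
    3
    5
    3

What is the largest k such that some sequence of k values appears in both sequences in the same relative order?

9

One common subsequence of length 9: 5 at a[1]=b[2]; then 4 at a[3]=b[4]; then 4 at a[4]=b[5]; then 2 at a[6]=b[7]; then 3 at a[7]=b[9]; then 3 at a[9]=b[10]; then 4 at a[10]=b[11]; then 5 at a[11]=b[13]; then 3 at a[13]=b[14], and the DP table's final entry dp[16][14] is also 9, so no common subsequence is longer.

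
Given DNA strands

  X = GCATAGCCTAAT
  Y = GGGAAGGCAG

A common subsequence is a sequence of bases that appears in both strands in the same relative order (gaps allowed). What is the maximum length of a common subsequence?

6

Let dp[i][j] be the LCS length of the first i bases of X and the first j bases of Y. dp[i][j] = dp[i-1][j-1]+1 when the i-th and j-th bases match, else max(dp[i-1][j], dp[i][j-1]).
    ·  G  G  G  A  A  G  G  C  A  G
 ·  0  0  0  0  0  0  0  0  0  0  0
 G  0  1  1  1  1  1  1  1  1  1  1
 C  0  1  1  1  1  1  1  1  2  2  2
 A  0  1  1  1  2  2  2  2  2  3  3
 T  0  1  1  1  2  2  2  2  2  3  3
 A  0  1  1  1  2  3  3  3  3  3  3
 G  0  1  2  2  2  3  4  4  4  4  4
 C  0  1  2  2  2  3  4  4  5  5  5
 C  0  1  2  2  2  3  4  4  5  5  5
 T  0  1  2  2  2  3  4  4  5  5  5
 A  0  1  2  2  3  3  4  4  5  6  6
 A  0  1  2  2  3  4  4  4  5  6  6
 T  0  1  2  2  3  4  4  4  5  6  6
dp[12][10] = 6. One LCS (by backtracking along matches): GAAGCA.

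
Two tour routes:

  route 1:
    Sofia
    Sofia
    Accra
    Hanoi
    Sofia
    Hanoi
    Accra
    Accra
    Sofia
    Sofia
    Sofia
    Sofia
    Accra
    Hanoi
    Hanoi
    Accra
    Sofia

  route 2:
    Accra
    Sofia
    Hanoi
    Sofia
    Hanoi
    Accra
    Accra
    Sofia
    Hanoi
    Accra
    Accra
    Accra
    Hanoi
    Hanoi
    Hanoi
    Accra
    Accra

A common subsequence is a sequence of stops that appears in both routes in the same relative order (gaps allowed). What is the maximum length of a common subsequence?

11

Pick Sofia (route 1 #1, route 2 #2), Sofia (route 1 #2, route 2 #4), Accra (route 1 #3, route 2 #7), Sofia (route 1 #5, route 2 #8), Hanoi (route 1 #6, route 2 #9), Accra (route 1 #7, route 2 #10), Accra (route 1 #8, route 2 #11), Accra (route 1 #13, route 2 #12), Hanoi (route 1 #14, route 2 #14), Hanoi (route 1 #15, route 2 #15), Accra (route 1 #16, route 2 #17); all 11 stops appear in both, in order. The LCS DP gives dp[17][17] = 11, so this is optimal.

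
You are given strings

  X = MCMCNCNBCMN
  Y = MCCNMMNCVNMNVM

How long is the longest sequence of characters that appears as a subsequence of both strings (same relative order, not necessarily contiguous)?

Pick M (X #1, Y #1), then C (X #2, Y #3), then M (X #3, Y #6), then N (X #5, Y #7), then C (X #6, Y #8), then N (X #7, Y #10), then M (X #10, Y #11), then N (X #11, Y #12); all 8 characters appear in both, in order. Since dp[11][14] = 8, nothing longer is possible.

8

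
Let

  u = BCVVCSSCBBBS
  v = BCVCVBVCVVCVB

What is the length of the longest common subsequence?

Pick B at u[1]=v[1], C at u[2]=v[4], V at u[3]=v[5], V at u[4]=v[7], C at u[5]=v[8], C at u[8]=v[11], B at u[11]=v[13]; all 7 characters appear in both, in order, and the DP table's final entry dp[12][13] is also 7, so no common subsequence is longer.

7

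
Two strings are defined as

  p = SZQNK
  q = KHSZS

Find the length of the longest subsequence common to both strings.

2

Pick S [1,3] → Z [2,4]; all 2 characters appear in both, in order, and the DP table's final entry dp[5][5] is also 2, so no common subsequence is longer.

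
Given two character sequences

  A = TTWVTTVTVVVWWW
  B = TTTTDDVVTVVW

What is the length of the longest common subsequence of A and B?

Pick T at A[1]=B[1], T at A[2]=B[2], T at A[5]=B[3], T at A[6]=B[4], V at A[7]=B[8], T at A[8]=B[9], V at A[10]=B[10], V at A[11]=B[11], W at A[14]=B[12]; all 9 characters appear in both, in order. dp[14][12] = 9 confirms this is the maximum.

9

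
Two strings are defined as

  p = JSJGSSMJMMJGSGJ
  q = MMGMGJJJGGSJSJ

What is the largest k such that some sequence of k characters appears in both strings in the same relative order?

7

Match J (p #1, q #7) → J (p #3, q #8) → G (p #4, q #10) → S (p #6, q #11) → J (p #11, q #12) → S (p #13, q #13) → J (p #15, q #14) — 7 characters in the same relative order in both. dp[15][14] = 7 confirms this is the maximum.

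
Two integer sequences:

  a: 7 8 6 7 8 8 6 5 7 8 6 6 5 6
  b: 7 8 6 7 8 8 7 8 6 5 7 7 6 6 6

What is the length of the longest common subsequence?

Taking 7 (a #1, b #1), 8 (a #2, b #2), 6 (a #3, b #3), 7 (a #4, b #4), 8 (a #5, b #6), 8 (a #6, b #8), 6 (a #7, b #9), 5 (a #8, b #10), 7 (a #9, b #12), 6 (a #11, b #13), 6 (a #12, b #14), 6 (a #14, b #15) gives a common subsequence of length 12, and the DP table's final entry dp[14][15] is also 12, so no common subsequence is longer.

12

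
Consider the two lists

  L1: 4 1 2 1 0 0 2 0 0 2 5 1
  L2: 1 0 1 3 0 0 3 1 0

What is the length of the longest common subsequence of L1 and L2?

Pick 1 (L1 #2, L2 #1); then 1 (L1 #4, L2 #3); then 0 (L1 #5, L2 #5); then 0 (L1 #6, L2 #6); then 0 (L1 #9, L2 #9); all 5 values appear in both, in order, and the DP table's final entry dp[12][9] is also 5, so no common subsequence is longer.

5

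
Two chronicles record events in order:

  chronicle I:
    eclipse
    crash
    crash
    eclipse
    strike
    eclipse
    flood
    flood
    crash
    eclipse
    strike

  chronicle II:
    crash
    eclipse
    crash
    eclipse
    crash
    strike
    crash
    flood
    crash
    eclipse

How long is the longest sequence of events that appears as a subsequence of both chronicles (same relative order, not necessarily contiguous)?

Pick eclipse (chronicle I #1, chronicle II #2), crash (chronicle I #2, chronicle II #3), crash (chronicle I #3, chronicle II #5), strike (chronicle I #5, chronicle II #6), flood (chronicle I #8, chronicle II #8), crash (chronicle I #9, chronicle II #9), eclipse (chronicle I #10, chronicle II #10); all 7 events appear in both, in order, and the DP table's final entry dp[11][10] is also 7, so no common subsequence is longer.

7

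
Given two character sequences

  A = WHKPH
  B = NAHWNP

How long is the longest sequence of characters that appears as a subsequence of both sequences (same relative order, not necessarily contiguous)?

Match W at A[1]=B[4]; then P at A[4]=B[6] — 2 characters in the same relative order in both. dp[5][6] = 2 confirms this is the maximum.

2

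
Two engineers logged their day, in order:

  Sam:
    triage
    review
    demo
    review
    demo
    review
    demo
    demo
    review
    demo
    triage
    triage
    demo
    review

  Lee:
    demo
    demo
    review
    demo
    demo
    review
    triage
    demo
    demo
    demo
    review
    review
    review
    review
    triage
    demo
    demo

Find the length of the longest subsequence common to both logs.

9

Pick review (Sam #2, Lee #3), demo (Sam #3, Lee #5), review (Sam #4, Lee #6), demo (Sam #5, Lee #8), demo (Sam #7, Lee #9), demo (Sam #8, Lee #10), review (Sam #9, Lee #14), demo (Sam #10, Lee #16), demo (Sam #13, Lee #17); all 9 tasks appear in both, in order. dp[14][17] = 9 confirms this is the maximum.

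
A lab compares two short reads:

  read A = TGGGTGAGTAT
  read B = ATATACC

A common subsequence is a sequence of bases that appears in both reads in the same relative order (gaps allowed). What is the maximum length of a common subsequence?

Let dp[i][j] be the LCS length of the first i bases of read A and the first j bases of read B. dp[i][j] = dp[i-1][j-1]+1 when the i-th and j-th bases match, else max(dp[i-1][j], dp[i][j-1]).
    ·  A  T  A  T  A  C  C
 ·  0  0  0  0  0  0  0  0
 T  0  0  1  1  1  1  1  1
 G  0  0  1  1  1  1  1  1
 G  0  0  1  1  1  1  1  1
 G  0  0  1  1  1  1  1  1
 T  0  0  1  1  2  2  2  2
 G  0  0  1  1  2  2  2  2
 A  0  1  1  2  2  3  3  3
 G  0  1  1  2  2  3  3  3
 T  0  1  2  2  3  3  3  3
 A  0  1  2  3  3  4  4  4
 T  0  1  2  3  4  4  4  4
dp[11][7] = 4. One LCS (by backtracking along matches): TATA.

4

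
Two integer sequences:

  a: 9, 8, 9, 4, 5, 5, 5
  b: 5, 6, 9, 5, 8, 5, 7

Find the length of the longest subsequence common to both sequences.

One common subsequence of length 3: 9 at a[1]=b[3], then 8 at a[2]=b[5], then 5 at a[5]=b[6]. Since dp[7][7] = 3, nothing longer is possible.

3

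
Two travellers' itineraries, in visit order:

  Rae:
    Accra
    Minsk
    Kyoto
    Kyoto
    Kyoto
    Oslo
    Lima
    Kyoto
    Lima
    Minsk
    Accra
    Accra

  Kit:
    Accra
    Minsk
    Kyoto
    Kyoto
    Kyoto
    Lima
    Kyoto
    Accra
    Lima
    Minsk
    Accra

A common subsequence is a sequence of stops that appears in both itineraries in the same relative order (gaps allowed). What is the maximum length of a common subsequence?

10

Match Accra at Rae[1]=Kit[1]; then Minsk at Rae[2]=Kit[2]; then Kyoto at Rae[3]=Kit[3]; then Kyoto at Rae[4]=Kit[4]; then Kyoto at Rae[5]=Kit[5]; then Lima at Rae[7]=Kit[6]; then Kyoto at Rae[8]=Kit[7]; then Lima at Rae[9]=Kit[9]; then Minsk at Rae[10]=Kit[10]; then Accra at Rae[12]=Kit[11] — 10 stops in the same relative order in both. dp[12][11] = 10 confirms this is the maximum.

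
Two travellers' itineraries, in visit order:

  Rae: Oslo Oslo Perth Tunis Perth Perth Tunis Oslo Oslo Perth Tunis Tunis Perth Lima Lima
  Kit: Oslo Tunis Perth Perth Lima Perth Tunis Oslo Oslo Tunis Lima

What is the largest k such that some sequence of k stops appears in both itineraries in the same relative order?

9

One common subsequence of length 9: Oslo (Rae #1, Kit #1); then Perth (Rae #3, Kit #3); then Perth (Rae #5, Kit #4); then Perth (Rae #6, Kit #6); then Tunis (Rae #7, Kit #7); then Oslo (Rae #8, Kit #8); then Oslo (Rae #9, Kit #9); then Tunis (Rae #12, Kit #10); then Lima (Rae #15, Kit #11), and the DP table's final entry dp[15][11] is also 9, so no common subsequence is longer.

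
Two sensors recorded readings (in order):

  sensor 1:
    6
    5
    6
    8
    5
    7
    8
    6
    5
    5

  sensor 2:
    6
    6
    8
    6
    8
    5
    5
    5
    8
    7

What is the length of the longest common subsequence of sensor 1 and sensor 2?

Taking 6 [1,2]; then 6 [3,4]; then 8 [4,5]; then 5 [5,6]; then 5 [9,7]; then 5 [10,8] gives a common subsequence of length 6, and the DP table's final entry dp[10][10] is also 6, so no common subsequence is longer.

6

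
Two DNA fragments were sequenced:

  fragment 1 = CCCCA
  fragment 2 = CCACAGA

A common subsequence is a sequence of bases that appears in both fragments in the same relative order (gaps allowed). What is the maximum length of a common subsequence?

Let dp[i][j] be the LCS length of the first i bases of fragment 1 and the first j bases of fragment 2. dp[i][j] = dp[i-1][j-1]+1 when the i-th and j-th bases match, else max(dp[i-1][j], dp[i][j-1]).
    ·  C  C  A  C  A  G  A
 ·  0  0  0  0  0  0  0  0
 C  0  1  1  1  1  1  1  1
 C  0  1  2  2  2  2  2  2
 C  0  1  2  2  3  3  3  3
 C  0  1  2  2  3  3  3  3
 A  0  1  2  3  3  4  4  4
dp[5][7] = 4. One LCS (by backtracking along matches): CCCA.

4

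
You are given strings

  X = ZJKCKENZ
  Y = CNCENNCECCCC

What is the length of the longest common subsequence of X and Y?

3

One common subsequence of length 3: C at X[4]=Y[3] → E at X[6]=Y[4] → N at X[7]=Y[6], and the DP table's final entry dp[8][12] is also 3, so no common subsequence is longer.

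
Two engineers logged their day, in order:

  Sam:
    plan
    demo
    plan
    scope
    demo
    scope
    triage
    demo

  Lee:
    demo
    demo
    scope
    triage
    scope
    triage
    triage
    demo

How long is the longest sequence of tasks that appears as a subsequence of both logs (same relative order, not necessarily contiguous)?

5

Pick demo at Sam[2]=Lee[2] → scope at Sam[4]=Lee[3] → scope at Sam[6]=Lee[5] → triage at Sam[7]=Lee[7] → demo at Sam[8]=Lee[8]; all 5 tasks appear in both, in order. The LCS DP gives dp[8][8] = 5, so this is optimal.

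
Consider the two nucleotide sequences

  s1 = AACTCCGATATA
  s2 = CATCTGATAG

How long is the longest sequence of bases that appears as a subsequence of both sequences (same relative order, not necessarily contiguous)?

Match A at s1[1]=s2[2] → C at s1[3]=s2[4] → T at s1[4]=s2[5] → G at s1[7]=s2[6] → A at s1[8]=s2[7] → T at s1[9]=s2[8] → A at s1[10]=s2[9] — 7 bases in the same relative order in both. dp[12][10] = 7 confirms this is the maximum.

7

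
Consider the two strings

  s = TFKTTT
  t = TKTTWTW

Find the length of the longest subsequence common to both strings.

Let dp[i][j] be the LCS length of the first i characters of s and the first j characters of t. dp[i][j] = dp[i-1][j-1]+1 when the i-th and j-th characters match, else max(dp[i-1][j], dp[i][j-1]).
    ·  T  K  T  T  W  T  W
 ·  0  0  0  0  0  0  0  0
 T  0  1  1  1  1  1  1  1
 F  0  1  1  1  1  1  1  1
 K  0  1  2  2  2  2  2  2
 T  0  1  2  3  3  3  3  3
 T  0  1  2  3  4  4  4  4
 T  0  1  2  3  4  4  5  5
dp[6][7] = 5. One LCS (by backtracking along matches): TKTTT.

5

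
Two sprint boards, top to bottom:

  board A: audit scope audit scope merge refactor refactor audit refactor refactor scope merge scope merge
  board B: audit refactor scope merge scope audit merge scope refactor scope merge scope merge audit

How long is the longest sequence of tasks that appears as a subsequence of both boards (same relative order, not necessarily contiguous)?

9

Taking audit (board A #1, board B #1) → scope (board A #2, board B #5) → audit (board A #3, board B #6) → scope (board A #4, board B #8) → refactor (board A #10, board B #9) → scope (board A #11, board B #10) → merge (board A #12, board B #11) → scope (board A #13, board B #12) → merge (board A #14, board B #13) gives a common subsequence of length 9, and the DP table's final entry dp[14][14] is also 9, so no common subsequence is longer.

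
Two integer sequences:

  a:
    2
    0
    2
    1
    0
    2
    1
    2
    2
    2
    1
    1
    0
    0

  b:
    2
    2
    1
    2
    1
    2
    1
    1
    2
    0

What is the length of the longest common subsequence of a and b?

9

Match 2 at a[1]=b[1]; then 2 at a[3]=b[2]; then 1 at a[4]=b[3]; then 2 at a[6]=b[4]; then 1 at a[7]=b[5]; then 2 at a[10]=b[6]; then 1 at a[11]=b[7]; then 1 at a[12]=b[8]; then 0 at a[14]=b[10] — 9 values in the same relative order in both. dp[14][10] = 9 confirms this is the maximum.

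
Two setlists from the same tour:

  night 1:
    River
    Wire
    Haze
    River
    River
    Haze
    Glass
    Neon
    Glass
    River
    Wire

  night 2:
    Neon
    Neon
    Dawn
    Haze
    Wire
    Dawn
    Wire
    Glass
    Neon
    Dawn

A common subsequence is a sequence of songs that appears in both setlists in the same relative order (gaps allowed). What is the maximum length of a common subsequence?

Match Wire [2,7] → Glass [7,8] → Neon [8,9] — 3 songs in the same relative order in both. The LCS DP gives dp[11][10] = 3, so this is optimal.

3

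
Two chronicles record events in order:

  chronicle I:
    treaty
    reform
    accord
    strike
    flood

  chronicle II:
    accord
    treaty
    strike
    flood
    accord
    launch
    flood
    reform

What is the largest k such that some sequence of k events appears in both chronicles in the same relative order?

Pick treaty [1,2], then accord [3,5], then flood [5,7]; all 3 events appear in both, in order. Since dp[5][8] = 3, nothing longer is possible.

3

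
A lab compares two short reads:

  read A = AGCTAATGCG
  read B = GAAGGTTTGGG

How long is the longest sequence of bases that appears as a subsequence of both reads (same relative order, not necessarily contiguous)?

Let dp[i][j] be the LCS length of the first i bases of read A and the first j bases of read B. dp[i][j] = dp[i-1][j-1]+1 when the i-th and j-th bases match, else max(dp[i-1][j], dp[i][j-1]).
    ·  G  A  A  G  G  T  T  T  G  G  G
 ·  0  0  0  0  0  0  0  0  0  0  0  0
 A  0  0  1  1  1  1  1  1  1  1  1  1
 G  0  1  1  1  2  2  2  2  2  2  2  2
 C  0  1  1  1  2  2  2  2  2  2  2  2
 T  0  1  1  1  2  2  3  3  3  3  3  3
 A  0  1  2  2  2  2  3  3  3  3  3  3
 A  0  1  2  3  3  3  3  3  3  3  3  3
 T  0  1  2  3  3  3  4  4  4  4  4  4
 G  0  1  2  3  4  4  4  4  4  5  5  5
 C  0  1  2  3  4  4  4  4  4  5  5  5
 G  0  1  2  3  4  5  5  5  5  5  6  6
dp[10][11] = 6. One LCS (by backtracking along matches): AGTTGG.

6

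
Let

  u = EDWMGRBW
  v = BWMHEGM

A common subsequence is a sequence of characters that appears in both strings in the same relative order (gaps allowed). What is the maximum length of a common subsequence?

Let dp[i][j] be the LCS length of the first i characters of u and the first j characters of v. dp[i][j] = dp[i-1][j-1]+1 when the i-th and j-th characters match, else max(dp[i-1][j], dp[i][j-1]).
    ·  B  W  M  H  E  G  M
 ·  0  0  0  0  0  0  0  0
 E  0  0  0  0  0  1  1  1
 D  0  0  0  0  0  1  1  1
 W  0  0  1  1  1  1  1  1
 M  0  0  1  2  2  2  2  2
 G  0  0  1  2  2  2  3  3
 R  0  0  1  2  2  2  3  3
 B  0  1  1  2  2  2  3  3
 W  0  1  2  2  2  2  3  3
dp[8][7] = 3. One LCS (by backtracking along matches): WMG.

3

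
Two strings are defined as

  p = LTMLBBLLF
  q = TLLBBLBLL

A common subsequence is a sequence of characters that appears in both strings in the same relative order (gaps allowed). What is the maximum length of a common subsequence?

6

Match L at p[1]=q[2] → L at p[4]=q[3] → B at p[5]=q[5] → B at p[6]=q[7] → L at p[7]=q[8] → L at p[8]=q[9] — 6 characters in the same relative order in both, and the DP table's final entry dp[9][9] is also 6, so no common subsequence is longer.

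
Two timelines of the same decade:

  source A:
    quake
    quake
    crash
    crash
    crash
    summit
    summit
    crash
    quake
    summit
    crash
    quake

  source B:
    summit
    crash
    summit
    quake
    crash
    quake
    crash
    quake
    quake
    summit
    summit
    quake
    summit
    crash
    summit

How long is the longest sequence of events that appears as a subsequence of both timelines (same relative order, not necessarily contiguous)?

8

One common subsequence of length 8: quake [1,4], quake [2,6], crash [3,7], summit [6,10], summit [7,11], quake [9,12], summit [10,13], crash [11,14]. The LCS DP gives dp[12][15] = 8, so this is optimal.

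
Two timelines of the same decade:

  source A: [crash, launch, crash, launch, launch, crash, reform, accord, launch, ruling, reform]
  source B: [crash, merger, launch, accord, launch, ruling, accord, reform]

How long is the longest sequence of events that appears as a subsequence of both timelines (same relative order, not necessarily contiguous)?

Taking crash [1,1]; then launch [5,3]; then accord [8,4]; then launch [9,5]; then ruling [10,6]; then reform [11,8] gives a common subsequence of length 6, and the DP table's final entry dp[11][8] is also 6, so no common subsequence is longer.

6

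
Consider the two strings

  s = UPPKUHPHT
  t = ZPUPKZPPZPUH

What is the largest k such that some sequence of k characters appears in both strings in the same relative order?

Let dp[i][j] be the LCS length of the first i characters of s and the first j characters of t. dp[i][j] = dp[i-1][j-1]+1 when the i-th and j-th characters match, else max(dp[i-1][j], dp[i][j-1]).
    ·  Z  P  U  P  K  Z  P  P  Z  P  U  H
 ·  0  0  0  0  0  0  0  0  0  0  0  0  0
 U  0  0  0  1  1  1  1  1  1  1  1  1  1
 P  0  0  1  1  2  2  2  2  2  2  2  2  2
 P  0  0  1  1  2  2  2  3  3  3  3  3  3
 K  0  0  1  1  2  3  3  3  3  3  3  3  3
 U  0  0  1  2  2  3  3  3  3  3  3  4  4
 H  0  0  1  2  2  3  3  3  3  3  3  4  5
 P  0  0  1  2  3  3  3  4  4  4  4  4  5
 H  0  0  1  2  3  3  3  4  4  4  4  4  5
 T  0  0  1  2  3  3  3  4  4  4  4  4  5
dp[9][12] = 5. One LCS (by backtracking along matches): UPPUH.

5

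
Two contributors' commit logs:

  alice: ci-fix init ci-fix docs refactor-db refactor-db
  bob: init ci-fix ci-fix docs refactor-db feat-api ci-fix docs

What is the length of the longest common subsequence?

4

One common subsequence of length 4: ci-fix (alice #1, bob #2); then ci-fix (alice #3, bob #3); then docs (alice #4, bob #4); then refactor-db (alice #5, bob #5). The LCS DP gives dp[6][8] = 4, so this is optimal.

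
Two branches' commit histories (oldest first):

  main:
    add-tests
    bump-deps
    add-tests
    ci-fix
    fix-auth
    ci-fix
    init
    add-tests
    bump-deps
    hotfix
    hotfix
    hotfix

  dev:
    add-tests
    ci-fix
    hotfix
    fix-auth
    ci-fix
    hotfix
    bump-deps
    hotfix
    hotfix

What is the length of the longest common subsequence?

Match add-tests [3,1], then ci-fix [4,2], then fix-auth [5,4], then ci-fix [6,5], then bump-deps [9,7], then hotfix [11,8], then hotfix [12,9] — 7 commits in the same relative order in both. The LCS DP gives dp[12][9] = 7, so this is optimal.

7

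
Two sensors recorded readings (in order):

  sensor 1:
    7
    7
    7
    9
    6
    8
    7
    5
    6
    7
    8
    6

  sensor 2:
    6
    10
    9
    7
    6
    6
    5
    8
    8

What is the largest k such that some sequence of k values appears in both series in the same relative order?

4

Match 7 at sensor 1[1]=sensor 2[4], then 6 at sensor 1[5]=sensor 2[6], then 8 at sensor 1[6]=sensor 2[8], then 8 at sensor 1[11]=sensor 2[9] — 4 values in the same relative order in both, and the DP table's final entry dp[12][9] is also 4, so no common subsequence is longer.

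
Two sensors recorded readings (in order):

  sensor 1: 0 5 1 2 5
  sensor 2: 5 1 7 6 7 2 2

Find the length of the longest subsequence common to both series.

Match 5 [2,1], 1 [3,2], 2 [4,7] — 3 values in the same relative order in both. The LCS DP gives dp[5][7] = 3, so this is optimal.

3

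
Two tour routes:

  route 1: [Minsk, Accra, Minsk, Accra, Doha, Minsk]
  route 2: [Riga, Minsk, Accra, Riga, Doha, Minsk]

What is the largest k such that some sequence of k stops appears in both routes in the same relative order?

4

Pick Minsk [1,2], Accra [2,3], Doha [5,5], Minsk [6,6]; all 4 stops appear in both, in order, and the DP table's final entry dp[6][6] is also 4, so no common subsequence is longer.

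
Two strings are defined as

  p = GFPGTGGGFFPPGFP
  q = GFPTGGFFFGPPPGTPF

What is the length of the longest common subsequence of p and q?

12

One common subsequence of length 12: G at p[1]=q[1] → F at p[2]=q[2] → P at p[3]=q[3] → T at p[5]=q[4] → G at p[6]=q[5] → G at p[7]=q[6] → F at p[9]=q[8] → F at p[10]=q[9] → P at p[11]=q[12] → P at p[12]=q[13] → G at p[13]=q[14] → F at p[14]=q[17]. The LCS DP gives dp[15][17] = 12, so this is optimal.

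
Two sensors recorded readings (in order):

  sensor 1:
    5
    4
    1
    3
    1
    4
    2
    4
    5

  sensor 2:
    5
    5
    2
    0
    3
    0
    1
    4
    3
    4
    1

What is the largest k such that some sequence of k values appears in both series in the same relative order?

5

Let dp[i][j] be the LCS length of the first i values of sensor 1 and the first j values of sensor 2. dp[i][j] = dp[i-1][j-1]+1 when the i-th and j-th values match, else max(dp[i-1][j], dp[i][j-1]).
    ·  5  5  2  0  3  0  1  4  3  4  1
 ·  0  0  0  0  0  0  0  0  0  0  0  0
 5  0  1  1  1  1  1  1  1  1  1  1  1
 4  0  1  1  1  1  1  1  1  2  2  2  2
 1  0  1  1  1  1  1  1  2  2  2  2  3
 3  0  1  1  1  1  2  2  2  2  3  3  3
 1  0  1  1  1  1  2  2  3  3  3  3  4
 4  0  1  1  1  1  2  2  3  4  4  4  4
 2  0  1  1  2  2  2  2  3  4  4  4  4
 4  0  1  1  2  2  2  2  3  4  4  5  5
 5  0  1  2  2  2  2  2  3  4  4  5  5
dp[9][11] = 5. One LCS (by backtracking along matches): 5, 3, 1, 4, 4.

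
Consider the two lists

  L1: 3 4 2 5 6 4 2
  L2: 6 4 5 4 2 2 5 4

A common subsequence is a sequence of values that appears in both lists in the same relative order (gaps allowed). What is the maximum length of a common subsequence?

Let dp[i][j] be the LCS length of the first i values of L1 and the first j values of L2. dp[i][j] = dp[i-1][j-1]+1 when the i-th and j-th values match, else max(dp[i-1][j], dp[i][j-1]).
    ·  6  4  5  4  2  2  5  4
 ·  0  0  0  0  0  0  0  0  0
 3  0  0  0  0  0  0  0  0  0
 4  0  0  1  1  1  1  1  1  1
 2  0  0  1  1  1  2  2  2  2
 5  0  0  1  2  2  2  2  3  3
 6  0  1  1  2  2  2  2  3  3
 4  0  1  2  2  3  3  3  3  4
 2  0  1  2  2  3  4  4  4  4
dp[7][8] = 4. One LCS (by backtracking along matches): 4, 2, 5, 4.

4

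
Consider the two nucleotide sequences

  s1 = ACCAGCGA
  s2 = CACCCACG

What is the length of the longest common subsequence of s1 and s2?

6

Let dp[i][j] be the LCS length of the first i bases of s1 and the first j bases of s2. dp[i][j] = dp[i-1][j-1]+1 when the i-th and j-th bases match, else max(dp[i-1][j], dp[i][j-1]).
    ·  C  A  C  C  C  A  C  G
 ·  0  0  0  0  0  0  0  0  0
 A  0  0  1  1  1  1  1  1  1
 C  0  1  1  2  2  2  2  2  2
 C  0  1  1  2  3  3  3  3  3
 A  0  1  2  2  3  3  4  4  4
 G  0  1  2  2  3  3  4  4  5
 C  0  1  2  3  3  4  4  5  5
 G  0  1  2  3  3  4  4  5  6
 A  0  1  2  3  3  4  5  5  6
dp[8][8] = 6. One LCS (by backtracking along matches): ACCACG.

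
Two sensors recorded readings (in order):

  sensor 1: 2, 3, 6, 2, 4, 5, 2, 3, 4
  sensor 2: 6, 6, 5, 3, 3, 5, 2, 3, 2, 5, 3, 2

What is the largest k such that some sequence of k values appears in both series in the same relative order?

Let dp[i][j] be the LCS length of the first i values of sensor 1 and the first j values of sensor 2. dp[i][j] = dp[i-1][j-1]+1 when the i-th and j-th values match, else max(dp[i-1][j], dp[i][j-1]).
    ·  6  6  5  3  3  5  2  3  2  5  3  2
 ·  0  0  0  0  0  0  0  0  0  0  0  0  0
 2  0  0  0  0  0  0  0  1  1  1  1  1  1
 3  0  0  0  0  1  1  1  1  2  2  2  2  2
 6  0  1  1  1  1  1  1  1  2  2  2  2  2
 2  0  1  1  1  1  1  1  2  2  3  3  3  3
 4  0  1  1  1  1  1  1  2  2  3  3  3  3
 5  0  1  1  2  2  2  2  2  2  3  4  4  4
 2  0  1  1  2  2  2  2  3  3  3  4  4  5
 3  0  1  1  2  3  3  3  3  4  4  4  5  5
 4  0  1  1  2  3  3  3  3  4  4  4  5  5
dp[9][12] = 5. One LCS (by backtracking along matches): 2, 3, 2, 5, 2.

5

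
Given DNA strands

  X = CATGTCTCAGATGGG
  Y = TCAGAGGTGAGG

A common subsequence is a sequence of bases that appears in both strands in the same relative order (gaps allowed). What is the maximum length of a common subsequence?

Pick C [1,2]; then A [2,3]; then G [4,4]; then A [9,5]; then G [10,7]; then T [12,8]; then G [13,9]; then G [14,11]; then G [15,12]; all 9 bases appear in both, in order. The LCS DP gives dp[15][12] = 9, so this is optimal.

9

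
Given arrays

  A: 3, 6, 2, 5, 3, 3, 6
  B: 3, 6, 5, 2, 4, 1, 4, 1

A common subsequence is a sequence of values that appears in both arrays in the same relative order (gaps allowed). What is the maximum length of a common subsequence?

Match 3 [1,1], then 6 [2,2], then 2 [3,4] — 3 values in the same relative order in both. The LCS DP gives dp[7][8] = 3, so this is optimal.

3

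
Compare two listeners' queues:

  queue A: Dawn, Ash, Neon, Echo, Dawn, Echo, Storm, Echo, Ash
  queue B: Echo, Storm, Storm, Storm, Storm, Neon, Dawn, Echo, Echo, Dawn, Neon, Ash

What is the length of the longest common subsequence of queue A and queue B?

5

Pick Neon [3,6] → Dawn [5,7] → Echo [6,8] → Echo [8,9] → Ash [9,12]; all 5 songs appear in both, in order. Since dp[9][12] = 5, nothing longer is possible.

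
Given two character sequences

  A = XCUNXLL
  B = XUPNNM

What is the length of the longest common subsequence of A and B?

3

Pick X at A[1]=B[1] → U at A[3]=B[2] → N at A[4]=B[5]; all 3 characters appear in both, in order. Since dp[7][6] = 3, nothing longer is possible.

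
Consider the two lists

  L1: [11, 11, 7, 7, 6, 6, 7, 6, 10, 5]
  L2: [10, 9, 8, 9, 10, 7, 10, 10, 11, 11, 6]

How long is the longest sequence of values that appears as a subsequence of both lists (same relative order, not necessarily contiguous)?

3

Match 11 (L1 #1, L2 #9), 11 (L1 #2, L2 #10), 6 (L1 #8, L2 #11) — 3 values in the same relative order in both, and the DP table's final entry dp[10][11] is also 3, so no common subsequence is longer.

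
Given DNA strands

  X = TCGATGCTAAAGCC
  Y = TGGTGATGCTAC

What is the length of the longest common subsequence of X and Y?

Taking T at X[1]=Y[4], G at X[3]=Y[5], A at X[4]=Y[6], T at X[5]=Y[7], G at X[6]=Y[8], C at X[7]=Y[9], T at X[8]=Y[10], A at X[11]=Y[11], C at X[14]=Y[12] gives a common subsequence of length 9. The LCS DP gives dp[14][12] = 9, so this is optimal.

9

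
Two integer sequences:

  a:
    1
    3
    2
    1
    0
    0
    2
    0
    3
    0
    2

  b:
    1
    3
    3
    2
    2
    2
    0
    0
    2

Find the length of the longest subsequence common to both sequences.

7

One common subsequence of length 7: 1 (a #1, b #1), then 3 (a #2, b #3), then 2 (a #3, b #5), then 2 (a #7, b #6), then 0 (a #8, b #7), then 0 (a #10, b #8), then 2 (a #11, b #9). dp[11][9] = 7 confirms this is the maximum.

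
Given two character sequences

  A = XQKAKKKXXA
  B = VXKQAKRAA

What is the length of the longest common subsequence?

5

Match X at A[1]=B[2] → Q at A[2]=B[4] → K at A[3]=B[6] → A at A[4]=B[8] → A at A[10]=B[9] — 5 characters in the same relative order in both, and the DP table's final entry dp[10][9] is also 5, so no common subsequence is longer.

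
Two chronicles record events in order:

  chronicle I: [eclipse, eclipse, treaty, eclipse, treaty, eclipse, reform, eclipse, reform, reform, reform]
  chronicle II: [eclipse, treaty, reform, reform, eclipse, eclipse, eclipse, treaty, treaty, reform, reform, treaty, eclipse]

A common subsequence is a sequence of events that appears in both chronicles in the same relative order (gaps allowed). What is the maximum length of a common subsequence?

Taking eclipse at chronicle I[2]=chronicle II[1] → treaty at chronicle I[3]=chronicle II[2] → eclipse at chronicle I[4]=chronicle II[5] → eclipse at chronicle I[6]=chronicle II[6] → eclipse at chronicle I[8]=chronicle II[7] → reform at chronicle I[9]=chronicle II[10] → reform at chronicle I[10]=chronicle II[11] gives a common subsequence of length 7. Since dp[11][13] = 7, nothing longer is possible.

7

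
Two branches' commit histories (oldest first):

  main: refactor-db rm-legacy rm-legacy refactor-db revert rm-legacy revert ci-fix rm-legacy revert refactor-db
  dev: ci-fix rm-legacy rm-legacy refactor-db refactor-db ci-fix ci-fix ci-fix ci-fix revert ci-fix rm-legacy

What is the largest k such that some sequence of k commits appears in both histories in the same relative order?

Pick rm-legacy (main #2, dev #2); then rm-legacy (main #3, dev #3); then refactor-db (main #4, dev #5); then revert (main #7, dev #10); then ci-fix (main #8, dev #11); then rm-legacy (main #9, dev #12); all 6 commits appear in both, in order. dp[11][12] = 6 confirms this is the maximum.

6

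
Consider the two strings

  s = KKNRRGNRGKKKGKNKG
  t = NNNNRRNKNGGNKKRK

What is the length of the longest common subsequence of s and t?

Match N (s #3, t #4); then R (s #4, t #5); then R (s #5, t #6); then G (s #6, t #11); then N (s #7, t #12); then K (s #10, t #13); then K (s #11, t #14); then K (s #16, t #16) — 8 characters in the same relative order in both. Since dp[17][16] = 8, nothing longer is possible.

8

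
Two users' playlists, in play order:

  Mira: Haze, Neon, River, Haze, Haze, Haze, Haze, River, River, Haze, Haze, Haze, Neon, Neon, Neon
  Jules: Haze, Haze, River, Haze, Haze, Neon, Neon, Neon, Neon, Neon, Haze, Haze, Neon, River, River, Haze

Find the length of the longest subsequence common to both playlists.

9

Pick Haze at Mira[1]=Jules[2]; then River at Mira[3]=Jules[3]; then Haze at Mira[4]=Jules[4]; then Haze at Mira[5]=Jules[5]; then Haze at Mira[6]=Jules[11]; then Haze at Mira[7]=Jules[12]; then River at Mira[8]=Jules[14]; then River at Mira[9]=Jules[15]; then Haze at Mira[12]=Jules[16]; all 9 songs appear in both, in order. dp[15][16] = 9 confirms this is the maximum.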